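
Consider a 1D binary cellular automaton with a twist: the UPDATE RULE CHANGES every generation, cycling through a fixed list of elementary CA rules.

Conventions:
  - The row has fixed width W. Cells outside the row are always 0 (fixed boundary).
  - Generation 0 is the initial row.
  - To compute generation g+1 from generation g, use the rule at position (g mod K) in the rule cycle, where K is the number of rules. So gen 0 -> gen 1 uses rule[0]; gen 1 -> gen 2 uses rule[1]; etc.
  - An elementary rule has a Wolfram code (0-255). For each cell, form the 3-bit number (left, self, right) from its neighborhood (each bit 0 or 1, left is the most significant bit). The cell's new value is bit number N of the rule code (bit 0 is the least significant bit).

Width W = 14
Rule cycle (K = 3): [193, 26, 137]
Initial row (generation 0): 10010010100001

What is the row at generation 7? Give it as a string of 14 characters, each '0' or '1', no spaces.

Answer: 00001110100000

Derivation:
Gen 0: 10010010100001
Gen 1 (rule 193): 00000000001100
Gen 2 (rule 26): 00000000011010
Gen 3 (rule 137): 11111111010000
Gen 4 (rule 193): 01111111000111
Gen 5 (rule 26): 11000000101100
Gen 6 (rule 137): 10011110001001
Gen 7 (rule 193): 00001110100000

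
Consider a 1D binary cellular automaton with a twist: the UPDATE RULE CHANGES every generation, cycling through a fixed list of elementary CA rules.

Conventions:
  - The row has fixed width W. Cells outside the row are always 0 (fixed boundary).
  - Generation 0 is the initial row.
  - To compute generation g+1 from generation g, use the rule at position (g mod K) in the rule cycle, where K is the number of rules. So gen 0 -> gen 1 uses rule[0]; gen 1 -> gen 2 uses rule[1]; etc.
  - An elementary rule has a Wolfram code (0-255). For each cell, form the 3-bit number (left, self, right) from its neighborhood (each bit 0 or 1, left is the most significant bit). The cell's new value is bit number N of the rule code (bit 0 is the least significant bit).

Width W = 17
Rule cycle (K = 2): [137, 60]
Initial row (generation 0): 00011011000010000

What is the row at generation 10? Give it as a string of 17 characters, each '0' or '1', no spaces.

Answer: 11000101011000001

Derivation:
Gen 0: 00011011000010000
Gen 1 (rule 137): 11010010011000111
Gen 2 (rule 60): 10111011010100100
Gen 3 (rule 137): 00110010000000001
Gen 4 (rule 60): 00101011000000001
Gen 5 (rule 137): 10000010011111100
Gen 6 (rule 60): 11000011010000010
Gen 7 (rule 137): 10011010000111000
Gen 8 (rule 60): 11010111000100100
Gen 9 (rule 137): 10000110010000001
Gen 10 (rule 60): 11000101011000001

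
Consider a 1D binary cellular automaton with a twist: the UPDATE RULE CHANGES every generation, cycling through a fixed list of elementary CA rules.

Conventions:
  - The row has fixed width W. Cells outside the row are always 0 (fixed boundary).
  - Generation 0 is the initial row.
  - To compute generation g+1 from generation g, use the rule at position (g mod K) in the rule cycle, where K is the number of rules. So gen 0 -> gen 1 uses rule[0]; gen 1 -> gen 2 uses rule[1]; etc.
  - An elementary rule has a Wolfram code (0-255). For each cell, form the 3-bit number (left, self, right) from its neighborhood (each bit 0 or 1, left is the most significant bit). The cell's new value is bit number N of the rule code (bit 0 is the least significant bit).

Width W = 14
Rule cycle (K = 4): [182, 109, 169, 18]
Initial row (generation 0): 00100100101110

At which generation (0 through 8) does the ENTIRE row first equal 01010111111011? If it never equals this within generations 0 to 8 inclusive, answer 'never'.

Answer: 6

Derivation:
Gen 0: 00100100101110
Gen 1 (rule 182): 01111111110101
Gen 2 (rule 109): 01000000011111
Gen 3 (rule 169): 00011111011110
Gen 4 (rule 18): 00100000000001
Gen 5 (rule 182): 01110000000011
Gen 6 (rule 109): 01010111111011
Gen 7 (rule 169): 00101111110110
Gen 8 (rule 18): 01000000000001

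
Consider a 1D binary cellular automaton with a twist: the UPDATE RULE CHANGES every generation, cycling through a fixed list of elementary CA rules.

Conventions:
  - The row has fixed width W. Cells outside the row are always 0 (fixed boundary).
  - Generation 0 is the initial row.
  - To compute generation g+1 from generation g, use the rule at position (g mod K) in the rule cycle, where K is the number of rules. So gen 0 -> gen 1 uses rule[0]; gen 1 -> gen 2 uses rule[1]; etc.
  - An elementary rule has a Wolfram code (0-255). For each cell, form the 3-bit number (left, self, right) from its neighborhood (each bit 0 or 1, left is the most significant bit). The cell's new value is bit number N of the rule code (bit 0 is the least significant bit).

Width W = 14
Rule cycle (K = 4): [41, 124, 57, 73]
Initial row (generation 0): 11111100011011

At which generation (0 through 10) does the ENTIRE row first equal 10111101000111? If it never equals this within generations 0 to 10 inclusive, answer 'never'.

Answer: 7

Derivation:
Gen 0: 11111100011011
Gen 1 (rule 41): 10000001010110
Gen 2 (rule 124): 11000001111111
Gen 3 (rule 57): 10111101000000
Gen 4 (rule 73): 00100100011111
Gen 5 (rule 41): 10000001010000
Gen 6 (rule 124): 11000001111000
Gen 7 (rule 57): 10111101000111
Gen 8 (rule 73): 00100100010101
Gen 9 (rule 41): 10000001001010
Gen 10 (rule 124): 11000001101111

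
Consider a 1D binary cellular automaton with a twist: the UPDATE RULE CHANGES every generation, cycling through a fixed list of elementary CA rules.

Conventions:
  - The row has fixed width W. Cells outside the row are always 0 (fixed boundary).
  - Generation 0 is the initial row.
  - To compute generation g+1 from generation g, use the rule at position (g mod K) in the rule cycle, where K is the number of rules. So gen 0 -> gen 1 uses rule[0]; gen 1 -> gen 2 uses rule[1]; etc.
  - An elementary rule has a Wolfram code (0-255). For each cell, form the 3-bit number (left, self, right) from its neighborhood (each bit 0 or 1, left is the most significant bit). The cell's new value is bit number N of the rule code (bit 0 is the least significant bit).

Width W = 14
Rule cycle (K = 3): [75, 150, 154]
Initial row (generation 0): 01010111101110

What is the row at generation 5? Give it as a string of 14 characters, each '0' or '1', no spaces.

Gen 0: 01010111101110
Gen 1 (rule 75): 10000100101010
Gen 2 (rule 150): 11001111101011
Gen 3 (rule 154): 10111111000010
Gen 4 (rule 75): 00100001011100
Gen 5 (rule 150): 01110011001010

Answer: 01110011001010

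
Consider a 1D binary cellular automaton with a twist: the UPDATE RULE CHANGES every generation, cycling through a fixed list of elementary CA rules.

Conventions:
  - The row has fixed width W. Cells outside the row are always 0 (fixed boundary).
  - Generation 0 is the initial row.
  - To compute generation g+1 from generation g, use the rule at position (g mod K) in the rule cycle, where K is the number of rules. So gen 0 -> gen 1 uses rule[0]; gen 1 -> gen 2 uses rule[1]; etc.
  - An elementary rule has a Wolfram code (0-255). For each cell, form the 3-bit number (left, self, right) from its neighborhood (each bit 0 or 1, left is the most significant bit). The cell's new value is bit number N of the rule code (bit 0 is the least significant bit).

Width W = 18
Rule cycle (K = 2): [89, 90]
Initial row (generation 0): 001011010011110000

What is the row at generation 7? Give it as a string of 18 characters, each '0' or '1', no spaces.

Answer: 001101000000101100

Derivation:
Gen 0: 001011010011110000
Gen 1 (rule 89): 100011001010011111
Gen 2 (rule 90): 010111110001110001
Gen 3 (rule 89): 000100011101011100
Gen 4 (rule 90): 001010110100010110
Gen 5 (rule 89): 100000110011000111
Gen 6 (rule 90): 010001111111101101
Gen 7 (rule 89): 001101000000101100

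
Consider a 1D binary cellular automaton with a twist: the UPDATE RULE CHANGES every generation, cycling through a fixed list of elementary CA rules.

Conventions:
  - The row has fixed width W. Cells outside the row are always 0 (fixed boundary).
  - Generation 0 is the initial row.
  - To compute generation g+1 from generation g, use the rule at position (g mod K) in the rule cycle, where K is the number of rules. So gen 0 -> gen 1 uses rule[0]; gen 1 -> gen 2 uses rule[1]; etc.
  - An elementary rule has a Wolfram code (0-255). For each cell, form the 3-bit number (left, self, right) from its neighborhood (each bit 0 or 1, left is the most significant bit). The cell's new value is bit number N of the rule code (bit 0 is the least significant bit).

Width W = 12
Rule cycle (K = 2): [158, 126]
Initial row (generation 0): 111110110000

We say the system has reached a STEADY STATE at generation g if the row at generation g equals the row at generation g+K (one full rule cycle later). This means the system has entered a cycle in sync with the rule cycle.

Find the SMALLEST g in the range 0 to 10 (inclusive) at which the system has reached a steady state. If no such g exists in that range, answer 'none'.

Gen 0: 111110110000
Gen 1 (rule 158): 111100101000
Gen 2 (rule 126): 100111111100
Gen 3 (rule 158): 111111111010
Gen 4 (rule 126): 100000001111
Gen 5 (rule 158): 110000011110
Gen 6 (rule 126): 111000110011
Gen 7 (rule 158): 110101101110
Gen 8 (rule 126): 111111111011
Gen 9 (rule 158): 111111110010
Gen 10 (rule 126): 100000011111
Gen 11 (rule 158): 110000111110
Gen 12 (rule 126): 111001100011

Answer: none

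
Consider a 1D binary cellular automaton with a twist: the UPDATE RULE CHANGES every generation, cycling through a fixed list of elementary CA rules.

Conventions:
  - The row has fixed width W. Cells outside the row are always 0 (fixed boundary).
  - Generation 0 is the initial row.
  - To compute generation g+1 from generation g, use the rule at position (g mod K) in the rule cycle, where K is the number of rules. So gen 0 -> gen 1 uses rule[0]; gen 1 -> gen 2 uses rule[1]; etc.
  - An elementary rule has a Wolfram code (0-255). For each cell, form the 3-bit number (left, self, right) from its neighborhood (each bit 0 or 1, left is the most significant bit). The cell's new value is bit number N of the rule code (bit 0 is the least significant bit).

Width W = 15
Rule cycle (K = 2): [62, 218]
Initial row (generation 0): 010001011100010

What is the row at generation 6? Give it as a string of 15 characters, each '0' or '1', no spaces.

Answer: 111001001110010

Derivation:
Gen 0: 010001011100010
Gen 1 (rule 62): 111011110010111
Gen 2 (rule 218): 111011111100111
Gen 3 (rule 62): 100110000011100
Gen 4 (rule 218): 011111000111110
Gen 5 (rule 62): 110000101100001
Gen 6 (rule 218): 111001001110010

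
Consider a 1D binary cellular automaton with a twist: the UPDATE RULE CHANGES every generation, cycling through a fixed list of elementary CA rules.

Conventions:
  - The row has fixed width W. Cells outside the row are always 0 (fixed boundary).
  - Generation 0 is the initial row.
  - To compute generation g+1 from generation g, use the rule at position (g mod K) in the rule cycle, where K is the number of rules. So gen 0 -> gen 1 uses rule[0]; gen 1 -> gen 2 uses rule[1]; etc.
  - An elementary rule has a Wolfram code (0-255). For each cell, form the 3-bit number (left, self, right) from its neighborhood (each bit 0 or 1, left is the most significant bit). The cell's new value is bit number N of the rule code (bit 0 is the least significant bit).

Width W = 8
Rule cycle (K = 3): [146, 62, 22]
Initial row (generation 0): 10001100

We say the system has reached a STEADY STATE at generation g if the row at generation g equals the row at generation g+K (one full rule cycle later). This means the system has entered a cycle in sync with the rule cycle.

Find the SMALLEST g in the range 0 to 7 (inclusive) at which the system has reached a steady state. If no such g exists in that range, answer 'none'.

Gen 0: 10001100
Gen 1 (rule 146): 01010010
Gen 2 (rule 62): 11111111
Gen 3 (rule 22): 00000000
Gen 4 (rule 146): 00000000
Gen 5 (rule 62): 00000000
Gen 6 (rule 22): 00000000
Gen 7 (rule 146): 00000000
Gen 8 (rule 62): 00000000
Gen 9 (rule 22): 00000000
Gen 10 (rule 146): 00000000

Answer: 3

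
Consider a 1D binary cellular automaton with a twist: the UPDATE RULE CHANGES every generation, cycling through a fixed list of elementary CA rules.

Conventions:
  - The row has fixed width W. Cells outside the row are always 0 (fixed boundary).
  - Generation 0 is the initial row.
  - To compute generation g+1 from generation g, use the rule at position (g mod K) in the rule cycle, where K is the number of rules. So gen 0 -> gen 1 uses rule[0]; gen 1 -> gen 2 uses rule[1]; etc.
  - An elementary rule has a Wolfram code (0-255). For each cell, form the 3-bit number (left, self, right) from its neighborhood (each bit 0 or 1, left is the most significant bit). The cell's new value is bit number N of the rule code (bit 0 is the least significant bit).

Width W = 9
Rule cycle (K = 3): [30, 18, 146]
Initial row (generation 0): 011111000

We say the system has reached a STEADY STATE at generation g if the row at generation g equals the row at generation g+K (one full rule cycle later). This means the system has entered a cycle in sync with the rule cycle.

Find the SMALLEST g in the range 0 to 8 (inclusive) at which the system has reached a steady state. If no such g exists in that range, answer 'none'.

Answer: 5

Derivation:
Gen 0: 011111000
Gen 1 (rule 30): 110000100
Gen 2 (rule 18): 001001010
Gen 3 (rule 146): 010110001
Gen 4 (rule 30): 110101011
Gen 5 (rule 18): 000000000
Gen 6 (rule 146): 000000000
Gen 7 (rule 30): 000000000
Gen 8 (rule 18): 000000000
Gen 9 (rule 146): 000000000
Gen 10 (rule 30): 000000000
Gen 11 (rule 18): 000000000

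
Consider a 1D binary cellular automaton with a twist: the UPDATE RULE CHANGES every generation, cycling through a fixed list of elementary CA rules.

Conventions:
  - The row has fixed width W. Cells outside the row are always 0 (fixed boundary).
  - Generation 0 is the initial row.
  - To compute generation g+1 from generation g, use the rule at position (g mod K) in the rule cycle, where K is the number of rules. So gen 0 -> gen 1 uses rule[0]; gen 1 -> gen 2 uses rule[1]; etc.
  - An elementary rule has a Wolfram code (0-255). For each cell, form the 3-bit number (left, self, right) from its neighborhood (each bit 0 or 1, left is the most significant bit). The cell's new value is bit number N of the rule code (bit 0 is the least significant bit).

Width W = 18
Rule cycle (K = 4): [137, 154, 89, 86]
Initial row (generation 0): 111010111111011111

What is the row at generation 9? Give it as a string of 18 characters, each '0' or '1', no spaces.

Gen 0: 111010111111011111
Gen 1 (rule 137): 110000111110011110
Gen 2 (rule 154): 101001111101111101
Gen 3 (rule 89): 000101000101000100
Gen 4 (rule 86): 001101101101101110
Gen 5 (rule 137): 101001001001001100
Gen 6 (rule 154): 000110110110111010
Gen 7 (rule 89): 110110110110101001
Gen 8 (rule 86): 010010010010101111
Gen 9 (rule 137): 000000000000001110

Answer: 000000000000001110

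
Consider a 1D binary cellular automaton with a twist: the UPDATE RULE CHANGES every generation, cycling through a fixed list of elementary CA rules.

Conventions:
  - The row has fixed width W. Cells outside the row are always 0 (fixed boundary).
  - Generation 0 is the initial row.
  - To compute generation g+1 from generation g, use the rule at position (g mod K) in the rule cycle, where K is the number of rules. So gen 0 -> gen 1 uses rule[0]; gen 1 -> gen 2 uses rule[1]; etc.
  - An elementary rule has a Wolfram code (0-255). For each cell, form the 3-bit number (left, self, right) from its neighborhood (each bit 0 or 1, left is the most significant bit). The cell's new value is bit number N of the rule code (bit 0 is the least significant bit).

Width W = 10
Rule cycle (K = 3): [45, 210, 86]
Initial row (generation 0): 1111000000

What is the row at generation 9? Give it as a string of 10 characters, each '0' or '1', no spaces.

Gen 0: 1111000000
Gen 1 (rule 45): 1000011111
Gen 2 (rule 210): 0100101111
Gen 3 (rule 86): 1111100001
Gen 4 (rule 45): 1000001101
Gen 5 (rule 210): 0100010100
Gen 6 (rule 86): 1110110110
Gen 7 (rule 45): 1001101100
Gen 8 (rule 210): 0110100110
Gen 9 (rule 86): 1010111011

Answer: 1010111011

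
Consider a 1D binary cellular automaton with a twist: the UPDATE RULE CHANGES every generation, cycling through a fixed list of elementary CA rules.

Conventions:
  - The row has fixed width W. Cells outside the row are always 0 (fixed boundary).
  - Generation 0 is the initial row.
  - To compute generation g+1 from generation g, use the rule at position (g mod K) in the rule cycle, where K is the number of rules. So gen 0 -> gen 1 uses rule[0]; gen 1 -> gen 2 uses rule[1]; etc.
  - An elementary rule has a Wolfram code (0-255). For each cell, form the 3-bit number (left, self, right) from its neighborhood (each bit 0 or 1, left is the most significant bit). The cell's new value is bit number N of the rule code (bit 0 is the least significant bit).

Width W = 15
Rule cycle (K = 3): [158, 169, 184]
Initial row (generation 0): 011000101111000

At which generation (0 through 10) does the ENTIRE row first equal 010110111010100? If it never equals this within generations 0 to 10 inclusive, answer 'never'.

Gen 0: 011000101111000
Gen 1 (rule 158): 110101101110100
Gen 2 (rule 169): 101011011101001
Gen 3 (rule 184): 010110111010100
Gen 4 (rule 158): 110100110010110
Gen 5 (rule 169): 101000100001100
Gen 6 (rule 184): 010100010001010
Gen 7 (rule 158): 110110111011011
Gen 8 (rule 169): 101101110110110
Gen 9 (rule 184): 011011101101101
Gen 10 (rule 158): 110011001001001

Answer: 3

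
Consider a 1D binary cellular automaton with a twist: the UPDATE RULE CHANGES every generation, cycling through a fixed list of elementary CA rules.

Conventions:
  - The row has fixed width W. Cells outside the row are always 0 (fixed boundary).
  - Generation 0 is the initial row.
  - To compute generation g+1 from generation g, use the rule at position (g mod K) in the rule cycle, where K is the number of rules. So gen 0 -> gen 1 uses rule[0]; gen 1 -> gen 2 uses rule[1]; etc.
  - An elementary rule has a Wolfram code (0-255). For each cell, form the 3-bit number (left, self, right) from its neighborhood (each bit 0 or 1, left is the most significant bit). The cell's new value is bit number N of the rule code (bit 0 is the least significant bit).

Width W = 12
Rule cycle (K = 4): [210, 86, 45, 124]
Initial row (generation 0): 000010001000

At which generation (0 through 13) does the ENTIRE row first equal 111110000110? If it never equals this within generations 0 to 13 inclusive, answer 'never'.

Gen 0: 000010001000
Gen 1 (rule 210): 000101010100
Gen 2 (rule 86): 001101010110
Gen 3 (rule 45): 101011111100
Gen 4 (rule 124): 111110000110
Gen 5 (rule 210): 011111001011
Gen 6 (rule 86): 100001111001
Gen 7 (rule 45): 101101000001
Gen 8 (rule 124): 111111100001
Gen 9 (rule 210): 011111110010
Gen 10 (rule 86): 100000011111
Gen 11 (rule 45): 101111010000
Gen 12 (rule 124): 111001111000
Gen 13 (rule 210): 011110111100

Answer: 4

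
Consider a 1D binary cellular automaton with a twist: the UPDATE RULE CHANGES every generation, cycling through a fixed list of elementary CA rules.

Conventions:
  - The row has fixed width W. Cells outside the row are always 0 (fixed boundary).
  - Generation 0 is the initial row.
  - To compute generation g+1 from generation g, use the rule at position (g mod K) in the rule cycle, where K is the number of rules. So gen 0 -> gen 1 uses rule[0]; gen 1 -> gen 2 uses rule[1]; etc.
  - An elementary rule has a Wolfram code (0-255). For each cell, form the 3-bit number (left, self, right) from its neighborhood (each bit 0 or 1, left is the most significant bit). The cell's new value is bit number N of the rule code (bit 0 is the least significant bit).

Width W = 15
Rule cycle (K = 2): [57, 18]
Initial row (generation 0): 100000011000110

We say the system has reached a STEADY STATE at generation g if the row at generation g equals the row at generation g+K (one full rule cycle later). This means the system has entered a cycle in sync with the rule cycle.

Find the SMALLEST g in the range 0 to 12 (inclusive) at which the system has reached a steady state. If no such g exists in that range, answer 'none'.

Gen 0: 100000011000110
Gen 1 (rule 57): 011111010110101
Gen 2 (rule 18): 100000000000000
Gen 3 (rule 57): 011111111111111
Gen 4 (rule 18): 100000000000000
Gen 5 (rule 57): 011111111111111
Gen 6 (rule 18): 100000000000000
Gen 7 (rule 57): 011111111111111
Gen 8 (rule 18): 100000000000000
Gen 9 (rule 57): 011111111111111
Gen 10 (rule 18): 100000000000000
Gen 11 (rule 57): 011111111111111
Gen 12 (rule 18): 100000000000000
Gen 13 (rule 57): 011111111111111
Gen 14 (rule 18): 100000000000000

Answer: 2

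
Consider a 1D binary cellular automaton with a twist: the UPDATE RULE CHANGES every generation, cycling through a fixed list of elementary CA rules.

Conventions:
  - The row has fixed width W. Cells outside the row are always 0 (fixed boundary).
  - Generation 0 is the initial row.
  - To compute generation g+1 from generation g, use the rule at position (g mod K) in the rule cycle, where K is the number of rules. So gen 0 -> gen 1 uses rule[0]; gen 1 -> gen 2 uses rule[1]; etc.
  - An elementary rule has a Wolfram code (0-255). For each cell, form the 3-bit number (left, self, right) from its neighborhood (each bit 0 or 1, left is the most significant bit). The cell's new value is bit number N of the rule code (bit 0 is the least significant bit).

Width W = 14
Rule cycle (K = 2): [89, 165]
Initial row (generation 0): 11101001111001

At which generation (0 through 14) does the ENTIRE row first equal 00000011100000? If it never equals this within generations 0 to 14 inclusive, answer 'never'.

Gen 0: 11101001111001
Gen 1 (rule 89): 10100101001100
Gen 2 (rule 165): 11100111000001
Gen 3 (rule 89): 10110101111100
Gen 4 (rule 165): 11001110111001
Gen 5 (rule 89): 11101010101100
Gen 6 (rule 165): 01011111110001
Gen 7 (rule 89): 00010000011100
Gen 8 (rule 165): 11010111001001
Gen 9 (rule 89): 11000101100100
Gen 10 (rule 165): 00010110000101
Gen 11 (rule 89): 11000111110000
Gen 12 (rule 165): 00010011100111
Gen 13 (rule 89): 11001010110101
Gen 14 (rule 165): 00001111001111

Answer: never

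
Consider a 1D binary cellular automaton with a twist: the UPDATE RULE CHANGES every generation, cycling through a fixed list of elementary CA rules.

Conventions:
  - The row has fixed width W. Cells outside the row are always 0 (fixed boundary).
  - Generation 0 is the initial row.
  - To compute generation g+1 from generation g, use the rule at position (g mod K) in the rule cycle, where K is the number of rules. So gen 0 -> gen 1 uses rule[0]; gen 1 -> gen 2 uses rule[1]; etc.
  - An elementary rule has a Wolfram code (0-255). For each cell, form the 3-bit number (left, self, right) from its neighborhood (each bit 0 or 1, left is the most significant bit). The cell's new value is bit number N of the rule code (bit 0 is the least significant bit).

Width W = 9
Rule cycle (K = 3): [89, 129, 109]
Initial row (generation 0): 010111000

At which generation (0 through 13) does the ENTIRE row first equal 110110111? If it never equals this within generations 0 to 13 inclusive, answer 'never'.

Answer: 4

Derivation:
Gen 0: 010111000
Gen 1 (rule 89): 000101111
Gen 2 (rule 129): 110000110
Gen 3 (rule 109): 110110110
Gen 4 (rule 89): 110110111
Gen 5 (rule 129): 000000010
Gen 6 (rule 109): 111111010
Gen 7 (rule 89): 100001001
Gen 8 (rule 129): 001100000
Gen 9 (rule 109): 101101111
Gen 10 (rule 89): 001101001
Gen 11 (rule 129): 100000000
Gen 12 (rule 109): 101111111
Gen 13 (rule 89): 001000001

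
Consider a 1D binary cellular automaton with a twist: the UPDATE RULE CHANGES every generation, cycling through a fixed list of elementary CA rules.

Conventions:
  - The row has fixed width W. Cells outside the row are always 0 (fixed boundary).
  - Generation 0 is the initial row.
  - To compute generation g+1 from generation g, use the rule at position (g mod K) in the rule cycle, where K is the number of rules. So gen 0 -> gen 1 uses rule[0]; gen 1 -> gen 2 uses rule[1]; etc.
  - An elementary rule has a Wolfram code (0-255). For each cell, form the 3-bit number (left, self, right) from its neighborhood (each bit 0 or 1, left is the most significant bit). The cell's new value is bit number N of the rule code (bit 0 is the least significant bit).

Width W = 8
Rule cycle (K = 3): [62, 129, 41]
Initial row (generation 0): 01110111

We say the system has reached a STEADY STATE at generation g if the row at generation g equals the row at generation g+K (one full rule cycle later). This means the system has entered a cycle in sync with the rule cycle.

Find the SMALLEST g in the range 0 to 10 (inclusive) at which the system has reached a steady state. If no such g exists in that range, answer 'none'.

Gen 0: 01110111
Gen 1 (rule 62): 11001100
Gen 2 (rule 129): 00000001
Gen 3 (rule 41): 11111100
Gen 4 (rule 62): 10000010
Gen 5 (rule 129): 00111000
Gen 6 (rule 41): 10100011
Gen 7 (rule 62): 11110110
Gen 8 (rule 129): 01100000
Gen 9 (rule 41): 01001111
Gen 10 (rule 62): 11111000
Gen 11 (rule 129): 01110011
Gen 12 (rule 41): 01000010
Gen 13 (rule 62): 11100111

Answer: none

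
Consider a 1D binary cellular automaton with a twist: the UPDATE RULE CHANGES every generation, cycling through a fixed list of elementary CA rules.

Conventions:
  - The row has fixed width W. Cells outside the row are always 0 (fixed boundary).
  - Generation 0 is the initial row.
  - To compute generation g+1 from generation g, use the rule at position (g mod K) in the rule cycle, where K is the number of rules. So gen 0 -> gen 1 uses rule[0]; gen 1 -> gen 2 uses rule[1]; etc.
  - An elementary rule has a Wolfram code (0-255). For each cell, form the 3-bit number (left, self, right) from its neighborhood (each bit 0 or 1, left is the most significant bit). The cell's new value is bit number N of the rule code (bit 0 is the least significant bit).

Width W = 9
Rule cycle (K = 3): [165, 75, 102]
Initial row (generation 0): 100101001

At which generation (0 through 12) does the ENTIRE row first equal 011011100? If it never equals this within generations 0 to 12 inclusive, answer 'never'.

Answer: 4

Derivation:
Gen 0: 100101001
Gen 1 (rule 165): 100111001
Gen 2 (rule 75): 001101010
Gen 3 (rule 102): 010111110
Gen 4 (rule 165): 011011100
Gen 5 (rule 75): 111010101
Gen 6 (rule 102): 001111111
Gen 7 (rule 165): 100111110
Gen 8 (rule 75): 001100010
Gen 9 (rule 102): 010100110
Gen 10 (rule 165): 011100000
Gen 11 (rule 75): 110101111
Gen 12 (rule 102): 011110001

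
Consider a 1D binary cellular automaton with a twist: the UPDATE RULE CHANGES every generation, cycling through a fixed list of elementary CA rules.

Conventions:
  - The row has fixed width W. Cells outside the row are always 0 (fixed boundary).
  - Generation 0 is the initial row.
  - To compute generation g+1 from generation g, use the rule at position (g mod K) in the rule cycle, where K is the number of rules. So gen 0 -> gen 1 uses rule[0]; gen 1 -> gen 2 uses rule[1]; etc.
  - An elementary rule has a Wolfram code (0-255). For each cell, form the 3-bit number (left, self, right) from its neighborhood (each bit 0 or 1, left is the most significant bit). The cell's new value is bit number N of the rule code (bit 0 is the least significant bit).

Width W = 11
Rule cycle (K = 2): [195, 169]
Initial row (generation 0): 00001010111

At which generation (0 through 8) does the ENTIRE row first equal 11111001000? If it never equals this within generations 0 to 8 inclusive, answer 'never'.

Gen 0: 00001010111
Gen 1 (rule 195): 11110000011
Gen 2 (rule 169): 11100111010
Gen 3 (rule 195): 01101011000
Gen 4 (rule 169): 01010110011
Gen 5 (rule 195): 10000010101
Gen 6 (rule 169): 00111001010
Gen 7 (rule 195): 11011010000
Gen 8 (rule 169): 10110100111

Answer: never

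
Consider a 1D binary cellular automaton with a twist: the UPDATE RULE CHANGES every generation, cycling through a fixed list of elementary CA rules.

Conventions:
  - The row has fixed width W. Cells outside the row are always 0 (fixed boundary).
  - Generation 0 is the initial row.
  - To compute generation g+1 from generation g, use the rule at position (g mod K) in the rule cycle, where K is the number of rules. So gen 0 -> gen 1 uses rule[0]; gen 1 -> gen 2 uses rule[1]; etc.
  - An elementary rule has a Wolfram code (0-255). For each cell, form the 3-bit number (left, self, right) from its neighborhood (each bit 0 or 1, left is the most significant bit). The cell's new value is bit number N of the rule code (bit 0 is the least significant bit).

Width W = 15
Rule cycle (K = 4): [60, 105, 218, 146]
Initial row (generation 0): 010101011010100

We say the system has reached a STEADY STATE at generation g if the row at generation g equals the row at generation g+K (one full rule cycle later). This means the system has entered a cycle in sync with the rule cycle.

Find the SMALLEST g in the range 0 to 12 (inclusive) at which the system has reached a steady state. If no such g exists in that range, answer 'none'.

Gen 0: 010101011010100
Gen 1 (rule 60): 011111110111110
Gen 2 (rule 105): 010000011100010
Gen 3 (rule 218): 101000111110101
Gen 4 (rule 146): 000101011100000
Gen 5 (rule 60): 000111110010000
Gen 6 (rule 105): 110100010000111
Gen 7 (rule 218): 110010101001111
Gen 8 (rule 146): 001100000110110
Gen 9 (rule 60): 001010000101101
Gen 10 (rule 105): 100100110011110
Gen 11 (rule 218): 011011111111111
Gen 12 (rule 146): 100001111111110
Gen 13 (rule 60): 110001000000001
Gen 14 (rule 105): 110100011111100
Gen 15 (rule 218): 110010111111110
Gen 16 (rule 146): 001100011111101

Answer: none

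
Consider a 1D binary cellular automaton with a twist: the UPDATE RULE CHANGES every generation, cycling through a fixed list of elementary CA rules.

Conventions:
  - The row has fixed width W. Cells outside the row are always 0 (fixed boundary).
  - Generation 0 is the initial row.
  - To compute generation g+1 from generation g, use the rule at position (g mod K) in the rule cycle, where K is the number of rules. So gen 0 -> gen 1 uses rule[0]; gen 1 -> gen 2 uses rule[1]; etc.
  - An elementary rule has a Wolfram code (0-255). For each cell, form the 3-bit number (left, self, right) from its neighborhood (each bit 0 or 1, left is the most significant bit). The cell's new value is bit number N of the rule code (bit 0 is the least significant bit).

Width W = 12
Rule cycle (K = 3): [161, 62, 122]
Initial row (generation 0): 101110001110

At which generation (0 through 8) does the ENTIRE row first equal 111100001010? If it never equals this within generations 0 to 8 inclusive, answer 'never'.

Answer: 6

Derivation:
Gen 0: 101110001110
Gen 1 (rule 161): 010100100100
Gen 2 (rule 62): 111111111110
Gen 3 (rule 122): 100000000011
Gen 4 (rule 161): 001111111000
Gen 5 (rule 62): 011000000100
Gen 6 (rule 122): 111100001010
Gen 7 (rule 161): 011001100100
Gen 8 (rule 62): 110111011110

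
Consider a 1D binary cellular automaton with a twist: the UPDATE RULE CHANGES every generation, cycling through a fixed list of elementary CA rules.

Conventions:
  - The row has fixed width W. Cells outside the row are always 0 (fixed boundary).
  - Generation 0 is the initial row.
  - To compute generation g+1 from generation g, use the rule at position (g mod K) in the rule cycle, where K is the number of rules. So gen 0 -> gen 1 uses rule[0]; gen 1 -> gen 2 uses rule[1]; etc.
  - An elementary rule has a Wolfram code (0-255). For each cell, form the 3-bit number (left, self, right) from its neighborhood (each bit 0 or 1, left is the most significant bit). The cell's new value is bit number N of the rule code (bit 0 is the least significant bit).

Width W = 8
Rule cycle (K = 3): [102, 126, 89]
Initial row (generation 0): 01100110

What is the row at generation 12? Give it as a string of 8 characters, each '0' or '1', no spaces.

Gen 0: 01100110
Gen 1 (rule 102): 10101010
Gen 2 (rule 126): 11111111
Gen 3 (rule 89): 10000001
Gen 4 (rule 102): 10000011
Gen 5 (rule 126): 11000111
Gen 6 (rule 89): 11110101
Gen 7 (rule 102): 00011111
Gen 8 (rule 126): 00110001
Gen 9 (rule 89): 10111100
Gen 10 (rule 102): 11000100
Gen 11 (rule 126): 11101110
Gen 12 (rule 89): 10101011

Answer: 10101011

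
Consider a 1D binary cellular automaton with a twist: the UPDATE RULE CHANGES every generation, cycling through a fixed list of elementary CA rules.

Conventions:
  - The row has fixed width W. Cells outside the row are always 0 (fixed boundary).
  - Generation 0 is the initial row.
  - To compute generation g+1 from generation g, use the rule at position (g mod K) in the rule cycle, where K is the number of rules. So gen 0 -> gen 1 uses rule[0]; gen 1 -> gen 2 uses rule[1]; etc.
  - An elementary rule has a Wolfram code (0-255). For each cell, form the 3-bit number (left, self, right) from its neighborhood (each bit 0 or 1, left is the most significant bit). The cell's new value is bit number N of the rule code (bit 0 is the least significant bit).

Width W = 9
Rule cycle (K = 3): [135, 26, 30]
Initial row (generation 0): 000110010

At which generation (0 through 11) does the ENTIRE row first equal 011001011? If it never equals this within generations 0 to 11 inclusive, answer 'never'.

Answer: 4

Derivation:
Gen 0: 000110010
Gen 1 (rule 135): 111000110
Gen 2 (rule 26): 100101101
Gen 3 (rule 30): 111101001
Gen 4 (rule 135): 011001011
Gen 5 (rule 26): 110110010
Gen 6 (rule 30): 100101111
Gen 7 (rule 135): 101100110
Gen 8 (rule 26): 001011101
Gen 9 (rule 30): 011010001
Gen 10 (rule 135): 100010111
Gen 11 (rule 26): 010100100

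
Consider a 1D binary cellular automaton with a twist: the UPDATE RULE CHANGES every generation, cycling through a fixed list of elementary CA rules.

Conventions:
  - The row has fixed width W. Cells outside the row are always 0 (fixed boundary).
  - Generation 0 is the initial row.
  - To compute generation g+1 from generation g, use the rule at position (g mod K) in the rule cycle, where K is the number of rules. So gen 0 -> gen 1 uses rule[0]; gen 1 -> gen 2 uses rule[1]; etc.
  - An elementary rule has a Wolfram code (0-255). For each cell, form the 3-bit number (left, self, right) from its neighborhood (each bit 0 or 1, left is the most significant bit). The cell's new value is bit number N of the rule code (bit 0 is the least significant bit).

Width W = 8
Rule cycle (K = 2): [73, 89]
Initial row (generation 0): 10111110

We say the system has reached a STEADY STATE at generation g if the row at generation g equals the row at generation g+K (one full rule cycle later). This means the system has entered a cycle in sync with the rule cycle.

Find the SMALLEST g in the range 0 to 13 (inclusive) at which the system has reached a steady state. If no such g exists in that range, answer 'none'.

Answer: none

Derivation:
Gen 0: 10111110
Gen 1 (rule 73): 00100010
Gen 2 (rule 89): 10011001
Gen 3 (rule 73): 00011000
Gen 4 (rule 89): 11011111
Gen 5 (rule 73): 11010001
Gen 6 (rule 89): 11001100
Gen 7 (rule 73): 11001101
Gen 8 (rule 89): 11101100
Gen 9 (rule 73): 10101101
Gen 10 (rule 89): 00001100
Gen 11 (rule 73): 11101101
Gen 12 (rule 89): 10101100
Gen 13 (rule 73): 00001101
Gen 14 (rule 89): 11101100
Gen 15 (rule 73): 10101101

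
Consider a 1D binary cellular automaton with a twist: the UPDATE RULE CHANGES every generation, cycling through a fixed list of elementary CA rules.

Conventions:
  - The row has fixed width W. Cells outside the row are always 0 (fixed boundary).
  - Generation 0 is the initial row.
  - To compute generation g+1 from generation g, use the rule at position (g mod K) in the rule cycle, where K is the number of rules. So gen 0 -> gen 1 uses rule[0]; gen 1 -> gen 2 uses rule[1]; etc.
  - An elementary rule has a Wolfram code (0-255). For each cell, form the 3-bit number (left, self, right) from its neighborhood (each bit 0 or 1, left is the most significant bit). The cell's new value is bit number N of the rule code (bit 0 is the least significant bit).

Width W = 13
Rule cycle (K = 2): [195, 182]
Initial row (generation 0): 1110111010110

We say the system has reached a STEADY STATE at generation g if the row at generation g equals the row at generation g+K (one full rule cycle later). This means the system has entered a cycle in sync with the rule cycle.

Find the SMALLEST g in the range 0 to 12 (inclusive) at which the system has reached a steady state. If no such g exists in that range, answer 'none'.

Answer: none

Derivation:
Gen 0: 1110111010110
Gen 1 (rule 195): 0110011000010
Gen 2 (rule 182): 1001100100111
Gen 3 (rule 195): 0010101001011
Gen 4 (rule 182): 0111111111100
Gen 5 (rule 195): 1011111111101
Gen 6 (rule 182): 1101111111011
Gen 7 (rule 195): 0100111111001
Gen 8 (rule 182): 1111011110111
Gen 9 (rule 195): 0111001110011
Gen 10 (rule 182): 1010110101100
Gen 11 (rule 195): 0000010000101
Gen 12 (rule 182): 0000111001111
Gen 13 (rule 195): 1111011010111
Gen 14 (rule 182): 0110100111010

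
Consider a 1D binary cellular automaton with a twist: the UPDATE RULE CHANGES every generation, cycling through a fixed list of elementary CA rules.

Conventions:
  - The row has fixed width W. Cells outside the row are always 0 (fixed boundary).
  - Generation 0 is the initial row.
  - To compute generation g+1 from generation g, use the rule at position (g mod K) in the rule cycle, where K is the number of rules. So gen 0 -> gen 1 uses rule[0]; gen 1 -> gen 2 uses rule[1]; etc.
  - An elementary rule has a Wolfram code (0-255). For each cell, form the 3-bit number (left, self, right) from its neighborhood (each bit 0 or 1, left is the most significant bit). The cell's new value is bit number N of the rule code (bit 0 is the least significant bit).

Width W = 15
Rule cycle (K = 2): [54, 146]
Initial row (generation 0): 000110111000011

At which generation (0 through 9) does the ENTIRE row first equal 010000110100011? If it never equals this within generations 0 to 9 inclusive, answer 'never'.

Answer: never

Derivation:
Gen 0: 000110111000011
Gen 1 (rule 54): 001001000100100
Gen 2 (rule 146): 010110101011010
Gen 3 (rule 54): 111001111100111
Gen 4 (rule 146): 010110111011010
Gen 5 (rule 54): 111001000100111
Gen 6 (rule 146): 010110101011010
Gen 7 (rule 54): 111001111100111
Gen 8 (rule 146): 010110111011010
Gen 9 (rule 54): 111001000100111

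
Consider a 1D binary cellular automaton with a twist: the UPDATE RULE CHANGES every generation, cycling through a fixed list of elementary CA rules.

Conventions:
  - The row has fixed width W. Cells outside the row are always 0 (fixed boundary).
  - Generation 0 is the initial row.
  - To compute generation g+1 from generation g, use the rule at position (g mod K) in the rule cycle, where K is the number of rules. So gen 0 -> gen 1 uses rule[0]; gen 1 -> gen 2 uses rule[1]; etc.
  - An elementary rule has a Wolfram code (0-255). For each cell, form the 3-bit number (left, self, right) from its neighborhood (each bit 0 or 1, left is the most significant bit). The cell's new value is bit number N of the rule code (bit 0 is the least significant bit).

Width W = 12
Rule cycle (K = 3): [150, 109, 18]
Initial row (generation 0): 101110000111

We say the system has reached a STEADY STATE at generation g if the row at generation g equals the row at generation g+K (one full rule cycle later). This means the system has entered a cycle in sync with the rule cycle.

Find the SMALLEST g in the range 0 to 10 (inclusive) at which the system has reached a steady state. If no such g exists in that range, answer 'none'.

Answer: 6

Derivation:
Gen 0: 101110000111
Gen 1 (rule 150): 100101001010
Gen 2 (rule 109): 100111001110
Gen 3 (rule 18): 011000110001
Gen 4 (rule 150): 100101001011
Gen 5 (rule 109): 100111001111
Gen 6 (rule 18): 011000110000
Gen 7 (rule 150): 100101001000
Gen 8 (rule 109): 100111001011
Gen 9 (rule 18): 011000110000
Gen 10 (rule 150): 100101001000
Gen 11 (rule 109): 100111001011
Gen 12 (rule 18): 011000110000
Gen 13 (rule 150): 100101001000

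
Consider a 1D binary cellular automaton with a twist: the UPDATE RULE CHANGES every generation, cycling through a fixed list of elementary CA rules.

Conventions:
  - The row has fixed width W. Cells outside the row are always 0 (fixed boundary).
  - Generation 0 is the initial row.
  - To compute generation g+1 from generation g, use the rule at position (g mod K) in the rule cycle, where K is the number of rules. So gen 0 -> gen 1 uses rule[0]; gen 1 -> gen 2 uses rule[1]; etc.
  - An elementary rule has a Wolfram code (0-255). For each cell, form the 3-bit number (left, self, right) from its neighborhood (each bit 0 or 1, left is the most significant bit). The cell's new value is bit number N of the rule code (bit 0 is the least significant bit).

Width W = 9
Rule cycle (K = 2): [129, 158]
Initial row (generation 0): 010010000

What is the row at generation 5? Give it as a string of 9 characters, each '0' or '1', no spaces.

Gen 0: 010010000
Gen 1 (rule 129): 000000111
Gen 2 (rule 158): 000001110
Gen 3 (rule 129): 111100100
Gen 4 (rule 158): 111011110
Gen 5 (rule 129): 010001100

Answer: 010001100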